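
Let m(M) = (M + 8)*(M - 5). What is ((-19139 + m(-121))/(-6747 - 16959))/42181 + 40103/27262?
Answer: 10025209789505/6815110057983 ≈ 1.4710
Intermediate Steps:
m(M) = (-5 + M)*(8 + M) (m(M) = (8 + M)*(-5 + M) = (-5 + M)*(8 + M))
((-19139 + m(-121))/(-6747 - 16959))/42181 + 40103/27262 = ((-19139 + (-40 + (-121)² + 3*(-121)))/(-6747 - 16959))/42181 + 40103/27262 = ((-19139 + (-40 + 14641 - 363))/(-23706))*(1/42181) + 40103*(1/27262) = ((-19139 + 14238)*(-1/23706))*(1/42181) + 40103/27262 = -4901*(-1/23706)*(1/42181) + 40103/27262 = (4901/23706)*(1/42181) + 40103/27262 = 4901/999942786 + 40103/27262 = 10025209789505/6815110057983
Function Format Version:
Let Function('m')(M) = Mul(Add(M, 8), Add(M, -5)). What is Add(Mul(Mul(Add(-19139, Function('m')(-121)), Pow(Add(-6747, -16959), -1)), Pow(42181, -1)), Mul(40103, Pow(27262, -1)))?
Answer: Rational(10025209789505, 6815110057983) ≈ 1.4710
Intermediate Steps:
Function('m')(M) = Mul(Add(-5, M), Add(8, M)) (Function('m')(M) = Mul(Add(8, M), Add(-5, M)) = Mul(Add(-5, M), Add(8, M)))
Add(Mul(Mul(Add(-19139, Function('m')(-121)), Pow(Add(-6747, -16959), -1)), Pow(42181, -1)), Mul(40103, Pow(27262, -1))) = Add(Mul(Mul(Add(-19139, Add(-40, Pow(-121, 2), Mul(3, -121))), Pow(Add(-6747, -16959), -1)), Pow(42181, -1)), Mul(40103, Pow(27262, -1))) = Add(Mul(Mul(Add(-19139, Add(-40, 14641, -363)), Pow(-23706, -1)), Rational(1, 42181)), Mul(40103, Rational(1, 27262))) = Add(Mul(Mul(Add(-19139, 14238), Rational(-1, 23706)), Rational(1, 42181)), Rational(40103, 27262)) = Add(Mul(Mul(-4901, Rational(-1, 23706)), Rational(1, 42181)), Rational(40103, 27262)) = Add(Mul(Rational(4901, 23706), Rational(1, 42181)), Rational(40103, 27262)) = Add(Rational(4901, 999942786), Rational(40103, 27262)) = Rational(10025209789505, 6815110057983)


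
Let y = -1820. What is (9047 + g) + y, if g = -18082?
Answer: -10855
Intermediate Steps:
(9047 + g) + y = (9047 - 18082) - 1820 = -9035 - 1820 = -10855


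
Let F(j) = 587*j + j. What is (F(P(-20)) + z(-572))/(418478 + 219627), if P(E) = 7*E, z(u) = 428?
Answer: -81892/638105 ≈ -0.12834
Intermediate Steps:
F(j) = 588*j
(F(P(-20)) + z(-572))/(418478 + 219627) = (588*(7*(-20)) + 428)/(418478 + 219627) = (588*(-140) + 428)/638105 = (-82320 + 428)*(1/638105) = -81892*1/638105 = -81892/638105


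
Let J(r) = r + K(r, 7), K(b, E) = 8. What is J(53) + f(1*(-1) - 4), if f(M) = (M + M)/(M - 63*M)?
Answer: 1890/31 ≈ 60.968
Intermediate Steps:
f(M) = -1/31 (f(M) = (2*M)/((-62*M)) = (2*M)*(-1/(62*M)) = -1/31)
J(r) = 8 + r (J(r) = r + 8 = 8 + r)
J(53) + f(1*(-1) - 4) = (8 + 53) - 1/31 = 61 - 1/31 = 1890/31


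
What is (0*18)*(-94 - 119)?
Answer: 0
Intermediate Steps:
(0*18)*(-94 - 119) = 0*(-213) = 0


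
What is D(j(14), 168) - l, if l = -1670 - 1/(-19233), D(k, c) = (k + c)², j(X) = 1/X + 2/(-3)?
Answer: 12437539669/418852 ≈ 29694.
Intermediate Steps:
j(X) = -⅔ + 1/X (j(X) = 1/X + 2*(-⅓) = 1/X - ⅔ = -⅔ + 1/X)
D(k, c) = (c + k)²
l = -32119109/19233 (l = -1670 - 1*(-1/19233) = -1670 + 1/19233 = -32119109/19233 ≈ -1670.0)
D(j(14), 168) - l = (168 + (-⅔ + 1/14))² - 1*(-32119109/19233) = (168 + (-⅔ + 1/14))² + 32119109/19233 = (168 - 25/42)² + 32119109/19233 = (7031/42)² + 32119109/19233 = 49434961/1764 + 32119109/19233 = 12437539669/418852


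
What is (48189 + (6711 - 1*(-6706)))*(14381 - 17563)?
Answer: -196030292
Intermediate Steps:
(48189 + (6711 - 1*(-6706)))*(14381 - 17563) = (48189 + (6711 + 6706))*(-3182) = (48189 + 13417)*(-3182) = 61606*(-3182) = -196030292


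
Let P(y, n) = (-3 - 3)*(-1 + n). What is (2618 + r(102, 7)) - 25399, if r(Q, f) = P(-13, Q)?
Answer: -23387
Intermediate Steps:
P(y, n) = 6 - 6*n (P(y, n) = -6*(-1 + n) = 6 - 6*n)
r(Q, f) = 6 - 6*Q
(2618 + r(102, 7)) - 25399 = (2618 + (6 - 6*102)) - 25399 = (2618 + (6 - 612)) - 25399 = (2618 - 606) - 25399 = 2012 - 25399 = -23387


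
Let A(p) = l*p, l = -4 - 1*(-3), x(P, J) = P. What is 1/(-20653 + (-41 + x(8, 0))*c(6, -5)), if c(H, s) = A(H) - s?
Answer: -1/20620 ≈ -4.8497e-5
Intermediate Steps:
l = -1 (l = -4 + 3 = -1)
A(p) = -p
c(H, s) = -H - s
1/(-20653 + (-41 + x(8, 0))*c(6, -5)) = 1/(-20653 + (-41 + 8)*(-1*6 - 1*(-5))) = 1/(-20653 - 33*(-6 + 5)) = 1/(-20653 - 33*(-1)) = 1/(-20653 + 33) = 1/(-20620) = -1/20620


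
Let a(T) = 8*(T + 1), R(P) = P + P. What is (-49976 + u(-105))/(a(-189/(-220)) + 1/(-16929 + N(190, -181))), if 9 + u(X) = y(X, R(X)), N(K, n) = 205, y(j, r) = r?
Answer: -46170364900/13680177 ≈ -3375.0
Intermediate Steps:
R(P) = 2*P
a(T) = 8 + 8*T (a(T) = 8*(1 + T) = 8 + 8*T)
u(X) = -9 + 2*X
(-49976 + u(-105))/(a(-189/(-220)) + 1/(-16929 + N(190, -181))) = (-49976 + (-9 + 2*(-105)))/((8 + 8*(-189/(-220))) + 1/(-16929 + 205)) = (-49976 + (-9 - 210))/((8 + 8*(-189*(-1/220))) + 1/(-16724)) = (-49976 - 219)/((8 + 8*(189/220)) - 1/16724) = -50195/((8 + 378/55) - 1/16724) = -50195/(818/55 - 1/16724) = -50195/13680177/919820 = -50195*919820/13680177 = -46170364900/13680177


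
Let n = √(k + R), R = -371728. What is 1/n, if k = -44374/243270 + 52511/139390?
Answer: -3*I*√169071788140326376770/23783148725093 ≈ -0.0016402*I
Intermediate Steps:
k = 12432187/63980010 (k = -44374*1/243270 + 52511*(1/139390) = -22187/121635 + 52511/139390 = 12432187/63980010 ≈ 0.19431)
n = I*√169071788140326376770/21326670 (n = √(12432187/63980010 - 371728) = √(-23783148725093/63980010) = I*√169071788140326376770/21326670 ≈ 609.7*I)
1/n = 1/(I*√169071788140326376770/21326670) = -3*I*√169071788140326376770/23783148725093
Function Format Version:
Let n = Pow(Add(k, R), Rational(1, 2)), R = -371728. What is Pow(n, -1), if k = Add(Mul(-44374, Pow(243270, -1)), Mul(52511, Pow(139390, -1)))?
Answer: Mul(Rational(-3, 23783148725093), I, Pow(169071788140326376770, Rational(1, 2))) ≈ Mul(-0.0016402, I)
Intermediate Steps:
k = Rational(12432187, 63980010) (k = Add(Mul(-44374, Rational(1, 243270)), Mul(52511, Rational(1, 139390))) = Add(Rational(-22187, 121635), Rational(52511, 139390)) = Rational(12432187, 63980010) ≈ 0.19431)
n = Mul(Rational(1, 21326670), I, Pow(169071788140326376770, Rational(1, 2))) (n = Pow(Add(Rational(12432187, 63980010), -371728), Rational(1, 2)) = Pow(Rational(-23783148725093, 63980010), Rational(1, 2)) = Mul(Rational(1, 21326670), I, Pow(169071788140326376770, Rational(1, 2))) ≈ Mul(609.70, I))
Pow(n, -1) = Pow(Mul(Rational(1, 21326670), I, Pow(169071788140326376770, Rational(1, 2))), -1) = Mul(Rational(-3, 23783148725093), I, Pow(169071788140326376770, Rational(1, 2)))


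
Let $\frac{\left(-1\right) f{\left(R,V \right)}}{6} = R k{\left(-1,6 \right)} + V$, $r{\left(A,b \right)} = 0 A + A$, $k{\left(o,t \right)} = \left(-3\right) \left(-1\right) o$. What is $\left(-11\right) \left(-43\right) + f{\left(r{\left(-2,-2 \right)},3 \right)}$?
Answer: $419$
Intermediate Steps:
$k{\left(o,t \right)} = 3 o$
$r{\left(A,b \right)} = A$ ($r{\left(A,b \right)} = 0 + A = A$)
$f{\left(R,V \right)} = - 6 V + 18 R$ ($f{\left(R,V \right)} = - 6 \left(R 3 \left(-1\right) + V\right) = - 6 \left(R \left(-3\right) + V\right) = - 6 \left(- 3 R + V\right) = - 6 \left(V - 3 R\right) = - 6 V + 18 R$)
$\left(-11\right) \left(-43\right) + f{\left(r{\left(-2,-2 \right)},3 \right)} = \left(-11\right) \left(-43\right) + \left(\left(-6\right) 3 + 18 \left(-2\right)\right) = 473 - 54 = 419$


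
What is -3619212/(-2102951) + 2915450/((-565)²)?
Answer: 291455657746/26852581319 ≈ 10.854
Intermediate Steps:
-3619212/(-2102951) + 2915450/((-565)²) = -3619212*(-1/2102951) + 2915450/319225 = 3619212/2102951 + 2915450*(1/319225) = 3619212/2102951 + 116618/12769 = 291455657746/26852581319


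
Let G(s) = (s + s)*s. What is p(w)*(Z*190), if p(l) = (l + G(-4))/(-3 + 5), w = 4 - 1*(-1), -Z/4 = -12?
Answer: 168720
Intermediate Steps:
Z = 48 (Z = -4*(-12) = 48)
G(s) = 2*s**2 (G(s) = (2*s)*s = 2*s**2)
w = 5 (w = 4 + 1 = 5)
p(l) = 16 + l/2 (p(l) = (l + 2*(-4)**2)/(-3 + 5) = (l + 2*16)/2 = (l + 32)*(1/2) = (32 + l)*(1/2) = 16 + l/2)
p(w)*(Z*190) = (16 + (1/2)*5)*(48*190) = (16 + 5/2)*9120 = (37/2)*9120 = 168720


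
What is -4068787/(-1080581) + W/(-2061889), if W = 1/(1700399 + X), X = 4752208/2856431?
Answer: 40747900823239144085037400/10821752876097940954231093 ≈ 3.7654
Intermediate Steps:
X = 4752208/2856431 (X = 4752208*(1/2856431) = 4752208/2856431 ≈ 1.6637)
W = 2856431/4857077168177 (W = 1/(1700399 + 4752208/2856431) = 1/(4857077168177/2856431) = 2856431/4857077168177 ≈ 5.8810e-7)
-4068787/(-1080581) + W/(-2061889) = -4068787/(-1080581) + (2856431/4857077168177)/(-2061889) = -4068787*(-1/1080581) + (2856431/4857077168177)*(-1/2061889) = 4068787/1080581 - 2856431/10014753985215306353 = 40747900823239144085037400/10821752876097940954231093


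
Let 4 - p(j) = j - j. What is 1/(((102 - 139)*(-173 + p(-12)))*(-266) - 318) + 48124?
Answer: 80059856383/1663616 ≈ 48124.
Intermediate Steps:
p(j) = 4 (p(j) = 4 - (j - j) = 4 - 1*0 = 4 + 0 = 4)
1/(((102 - 139)*(-173 + p(-12)))*(-266) - 318) + 48124 = 1/(((102 - 139)*(-173 + 4))*(-266) - 318) + 48124 = 1/(-37*(-169)*(-266) - 318) + 48124 = 1/(6253*(-266) - 318) + 48124 = 1/(-1663298 - 318) + 48124 = 1/(-1663616) + 48124 = -1/1663616 + 48124 = 80059856383/1663616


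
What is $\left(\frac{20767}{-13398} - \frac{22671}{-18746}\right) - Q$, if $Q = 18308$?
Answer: $- \frac{164225101421}{8969961} \approx -18308.0$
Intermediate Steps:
$\left(\frac{20767}{-13398} - \frac{22671}{-18746}\right) - Q = \left(\frac{20767}{-13398} - \frac{22671}{-18746}\right) - 18308 = \left(20767 \left(- \frac{1}{13398}\right) - - \frac{22671}{18746}\right) - 18308 = \left(- \frac{20767}{13398} + \frac{22671}{18746}\right) - 18308 = - \frac{3055433}{8969961} - 18308 = - \frac{164225101421}{8969961}$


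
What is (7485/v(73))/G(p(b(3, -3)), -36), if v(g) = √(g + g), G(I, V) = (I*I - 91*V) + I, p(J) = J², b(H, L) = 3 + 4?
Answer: 7485*√146/835996 ≈ 0.10818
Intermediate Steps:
b(H, L) = 7
G(I, V) = I + I² - 91*V (G(I, V) = (I² - 91*V) + I = I + I² - 91*V)
v(g) = √2*√g (v(g) = √(2*g) = √2*√g)
(7485/v(73))/G(p(b(3, -3)), -36) = (7485/((√2*√73)))/(7² + (7²)² - 91*(-36)) = (7485/(√146))/(49 + 49² + 3276) = (7485*(√146/146))/(49 + 2401 + 3276) = (7485*√146/146)/5726 = (7485*√146/146)*(1/5726) = 7485*√146/835996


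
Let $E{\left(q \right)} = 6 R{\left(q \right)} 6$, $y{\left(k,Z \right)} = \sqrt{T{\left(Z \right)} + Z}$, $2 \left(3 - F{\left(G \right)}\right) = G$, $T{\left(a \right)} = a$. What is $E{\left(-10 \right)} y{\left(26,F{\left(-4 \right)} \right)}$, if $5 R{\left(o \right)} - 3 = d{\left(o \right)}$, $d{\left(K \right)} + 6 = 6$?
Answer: $\frac{108 \sqrt{10}}{5} \approx 68.305$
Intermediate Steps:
$d{\left(K \right)} = 0$ ($d{\left(K \right)} = -6 + 6 = 0$)
$R{\left(o \right)} = \frac{3}{5}$ ($R{\left(o \right)} = \frac{3}{5} + \frac{1}{5} \cdot 0 = \frac{3}{5} + 0 = \frac{3}{5}$)
$F{\left(G \right)} = 3 - \frac{G}{2}$
$y{\left(k,Z \right)} = \sqrt{2} \sqrt{Z}$ ($y{\left(k,Z \right)} = \sqrt{Z + Z} = \sqrt{2 Z} = \sqrt{2} \sqrt{Z}$)
$E{\left(q \right)} = \frac{108}{5}$ ($E{\left(q \right)} = 6 \cdot \frac{3}{5} \cdot 6 = \frac{18}{5} \cdot 6 = \frac{108}{5}$)
$E{\left(-10 \right)} y{\left(26,F{\left(-4 \right)} \right)} = \frac{108 \sqrt{2} \sqrt{3 - -2}}{5} = \frac{108 \sqrt{2} \sqrt{3 + 2}}{5} = \frac{108 \sqrt{2} \sqrt{5}}{5} = \frac{108 \sqrt{10}}{5}$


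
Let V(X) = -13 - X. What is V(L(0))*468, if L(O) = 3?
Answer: -7488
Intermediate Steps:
V(L(0))*468 = (-13 - 1*3)*468 = (-13 - 3)*468 = -16*468 = -7488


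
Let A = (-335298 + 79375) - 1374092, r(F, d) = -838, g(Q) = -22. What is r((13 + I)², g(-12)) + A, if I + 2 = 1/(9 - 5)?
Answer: -1630853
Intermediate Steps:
I = -7/4 (I = -2 + 1/(9 - 5) = -2 + 1/4 = -2 + ¼ = -7/4 ≈ -1.7500)
A = -1630015 (A = -255923 - 1374092 = -1630015)
r((13 + I)², g(-12)) + A = -838 - 1630015 = -1630853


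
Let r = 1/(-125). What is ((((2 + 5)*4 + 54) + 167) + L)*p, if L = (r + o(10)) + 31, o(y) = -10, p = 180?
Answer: 1214964/25 ≈ 48599.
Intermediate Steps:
r = -1/125 ≈ -0.0080000
L = 2624/125 (L = (-1/125 - 10) + 31 = -1251/125 + 31 = 2624/125 ≈ 20.992)
((((2 + 5)*4 + 54) + 167) + L)*p = ((((2 + 5)*4 + 54) + 167) + 2624/125)*180 = (((7*4 + 54) + 167) + 2624/125)*180 = (((28 + 54) + 167) + 2624/125)*180 = ((82 + 167) + 2624/125)*180 = (249 + 2624/125)*180 = (33749/125)*180 = 1214964/25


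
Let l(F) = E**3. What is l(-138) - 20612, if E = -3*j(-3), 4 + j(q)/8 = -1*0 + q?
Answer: 4721020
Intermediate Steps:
j(q) = -32 + 8*q (j(q) = -32 + 8*(-1*0 + q) = -32 + 8*(0 + q) = -32 + 8*q)
E = 168 (E = -3*(-32 + 8*(-3)) = -3*(-32 - 24) = -3*(-56) = 168)
l(F) = 4741632 (l(F) = 168**3 = 4741632)
l(-138) - 20612 = 4741632 - 20612 = 4721020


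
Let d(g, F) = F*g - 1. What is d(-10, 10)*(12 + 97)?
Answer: -11009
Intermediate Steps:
d(g, F) = -1 + F*g
d(-10, 10)*(12 + 97) = (-1 + 10*(-10))*(12 + 97) = (-1 - 100)*109 = -101*109 = -11009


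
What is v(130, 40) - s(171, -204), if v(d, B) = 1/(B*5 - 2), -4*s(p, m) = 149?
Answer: 14753/396 ≈ 37.255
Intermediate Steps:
s(p, m) = -149/4 (s(p, m) = -¼*149 = -149/4)
v(d, B) = 1/(-2 + 5*B) (v(d, B) = 1/(5*B - 2) = 1/(-2 + 5*B))
v(130, 40) - s(171, -204) = 1/(-2 + 5*40) - 1*(-149/4) = 1/(-2 + 200) + 149/4 = 1/198 + 149/4 = 14753/396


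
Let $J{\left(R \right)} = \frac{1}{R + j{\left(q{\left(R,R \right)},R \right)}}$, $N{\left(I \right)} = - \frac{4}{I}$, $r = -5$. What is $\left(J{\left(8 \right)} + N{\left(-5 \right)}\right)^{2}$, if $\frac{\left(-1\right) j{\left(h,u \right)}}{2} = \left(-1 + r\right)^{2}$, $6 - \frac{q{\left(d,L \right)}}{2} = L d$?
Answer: $\frac{63001}{102400} \approx 0.61524$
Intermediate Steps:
$q{\left(d,L \right)} = 12 - 2 L d$
$j{\left(h,u \right)} = -72$ ($j{\left(h,u \right)} = - 2 \left(-1 - 5\right)^{2} = - 2 \left(-6\right)^{2} = \left(-2\right) 36 = -72$)
$J{\left(R \right)} = \frac{1}{-72 + R}$ ($J{\left(R \right)} = \frac{1}{R - 72} = \frac{1}{-72 + R}$)
$\left(J{\left(8 \right)} + N{\left(-5 \right)}\right)^{2} = \left(\frac{1}{-72 + 8} - \frac{4}{-5}\right)^{2} = \left(\frac{1}{-64} - - \frac{4}{5}\right)^{2} = \left(- \frac{1}{64} + \frac{4}{5}\right)^{2} = \left(\frac{251}{320}\right)^{2} = \frac{63001}{102400}$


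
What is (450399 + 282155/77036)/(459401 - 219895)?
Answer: 34697219519/18450584216 ≈ 1.8805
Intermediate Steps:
(450399 + 282155/77036)/(459401 - 219895) = (450399 + 282155*(1/77036))/239506 = (450399 + 282155/77036)*(1/239506) = (34697219519/77036)*(1/239506) = 34697219519/18450584216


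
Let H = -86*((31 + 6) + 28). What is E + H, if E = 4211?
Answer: -1379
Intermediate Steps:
H = -5590 (H = -86*(37 + 28) = -86*65 = -5590)
E + H = 4211 - 5590 = -1379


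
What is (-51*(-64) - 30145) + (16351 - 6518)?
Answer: -17048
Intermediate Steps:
(-51*(-64) - 30145) + (16351 - 6518) = (3264 - 30145) + 9833 = -26881 + 9833 = -17048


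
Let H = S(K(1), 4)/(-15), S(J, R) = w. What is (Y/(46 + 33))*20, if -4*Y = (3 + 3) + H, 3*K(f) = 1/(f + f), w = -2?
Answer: -92/237 ≈ -0.38819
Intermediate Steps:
K(f) = 1/(6*f) (K(f) = 1/(3*(f + f)) = 1/(3*((2*f))) = (1/(2*f))/3 = 1/(6*f))
S(J, R) = -2
H = 2/15 (H = -2/(-15) = -2*(-1/15) = 2/15 ≈ 0.13333)
Y = -23/15 (Y = -((3 + 3) + 2/15)/4 = -(6 + 2/15)/4 = -¼*92/15 = -23/15 ≈ -1.5333)
(Y/(46 + 33))*20 = (-23/15/(46 + 33))*20 = (-23/15/79)*20 = ((1/79)*(-23/15))*20 = -23/1185*20 = -92/237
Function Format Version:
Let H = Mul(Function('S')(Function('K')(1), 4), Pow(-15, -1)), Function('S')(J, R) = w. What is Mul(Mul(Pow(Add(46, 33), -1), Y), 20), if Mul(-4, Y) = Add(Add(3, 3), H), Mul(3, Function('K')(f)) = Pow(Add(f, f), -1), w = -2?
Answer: Rational(-92, 237) ≈ -0.38819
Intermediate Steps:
Function('K')(f) = Mul(Rational(1, 6), Pow(f, -1)) (Function('K')(f) = Mul(Rational(1, 3), Pow(Add(f, f), -1)) = Mul(Rational(1, 3), Pow(Mul(2, f), -1)) = Mul(Rational(1, 3), Mul(Rational(1, 2), Pow(f, -1))) = Mul(Rational(1, 6), Pow(f, -1)))
Function('S')(J, R) = -2
H = Rational(2, 15) (H = Mul(-2, Pow(-15, -1)) = Mul(-2, Rational(-1, 15)) = Rational(2, 15) ≈ 0.13333)
Y = Rational(-23, 15) (Y = Mul(Rational(-1, 4), Add(Add(3, 3), Rational(2, 15))) = Mul(Rational(-1, 4), Add(6, Rational(2, 15))) = Mul(Rational(-1, 4), Rational(92, 15)) = Rational(-23, 15) ≈ -1.5333)
Mul(Mul(Pow(Add(46, 33), -1), Y), 20) = Mul(Mul(Pow(Add(46, 33), -1), Rational(-23, 15)), 20) = Mul(Mul(Pow(79, -1), Rational(-23, 15)), 20) = Mul(Mul(Rational(1, 79), Rational(-23, 15)), 20) = Mul(Rational(-23, 1185), 20) = Rational(-92, 237)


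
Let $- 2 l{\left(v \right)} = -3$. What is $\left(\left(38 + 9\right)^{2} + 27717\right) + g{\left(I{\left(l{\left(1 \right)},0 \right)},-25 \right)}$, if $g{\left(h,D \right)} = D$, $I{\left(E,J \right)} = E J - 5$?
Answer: $29901$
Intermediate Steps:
$l{\left(v \right)} = \frac{3}{2}$ ($l{\left(v \right)} = \left(- \frac{1}{2}\right) \left(-3\right) = \frac{3}{2}$)
$I{\left(E,J \right)} = -5 + E J$
$\left(\left(38 + 9\right)^{2} + 27717\right) + g{\left(I{\left(l{\left(1 \right)},0 \right)},-25 \right)} = \left(\left(38 + 9\right)^{2} + 27717\right) - 25 = \left(47^{2} + 27717\right) - 25 = \left(2209 + 27717\right) - 25 = 29926 - 25 = 29901$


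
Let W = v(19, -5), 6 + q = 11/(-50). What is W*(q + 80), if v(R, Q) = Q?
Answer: -3689/10 ≈ -368.90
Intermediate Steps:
q = -311/50 (q = -6 + 11/(-50) = -6 + 11*(-1/50) = -6 - 11/50 = -311/50 ≈ -6.2200)
W = -5
W*(q + 80) = -5*(-311/50 + 80) = -5*3689/50 = -3689/10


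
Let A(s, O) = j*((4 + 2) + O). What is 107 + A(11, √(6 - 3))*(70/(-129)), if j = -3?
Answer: 5021/43 + 70*√3/43 ≈ 119.59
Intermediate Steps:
A(s, O) = -18 - 3*O (A(s, O) = -3*((4 + 2) + O) = -3*(6 + O) = -18 - 3*O)
107 + A(11, √(6 - 3))*(70/(-129)) = 107 + (-18 - 3*√(6 - 3))*(70/(-129)) = 107 + (-18 - 3*√3)*(70*(-1/129)) = 107 + (-18 - 3*√3)*(-70/129) = 107 + (420/43 + 70*√3/43) = 5021/43 + 70*√3/43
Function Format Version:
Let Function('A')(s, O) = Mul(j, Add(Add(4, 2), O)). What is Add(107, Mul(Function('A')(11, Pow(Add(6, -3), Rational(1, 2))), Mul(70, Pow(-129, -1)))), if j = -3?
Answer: Add(Rational(5021, 43), Mul(Rational(70, 43), Pow(3, Rational(1, 2)))) ≈ 119.59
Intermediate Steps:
Function('A')(s, O) = Add(-18, Mul(-3, O)) (Function('A')(s, O) = Mul(-3, Add(Add(4, 2), O)) = Mul(-3, Add(6, O)) = Add(-18, Mul(-3, O)))
Add(107, Mul(Function('A')(11, Pow(Add(6, -3), Rational(1, 2))), Mul(70, Pow(-129, -1)))) = Add(107, Mul(Add(-18, Mul(-3, Pow(Add(6, -3), Rational(1, 2)))), Mul(70, Pow(-129, -1)))) = Add(107, Mul(Add(-18, Mul(-3, Pow(3, Rational(1, 2)))), Mul(70, Rational(-1, 129)))) = Add(107, Mul(Add(-18, Mul(-3, Pow(3, Rational(1, 2)))), Rational(-70, 129))) = Add(107, Add(Rational(420, 43), Mul(Rational(70, 43), Pow(3, Rational(1, 2))))) = Add(Rational(5021, 43), Mul(Rational(70, 43), Pow(3, Rational(1, 2))))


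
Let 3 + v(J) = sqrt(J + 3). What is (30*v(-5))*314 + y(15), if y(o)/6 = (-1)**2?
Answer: -28254 + 9420*I*sqrt(2) ≈ -28254.0 + 13322.0*I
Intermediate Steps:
v(J) = -3 + sqrt(3 + J) (v(J) = -3 + sqrt(J + 3) = -3 + sqrt(3 + J))
y(o) = 6 (y(o) = 6*(-1)**2 = 6*1 = 6)
(30*v(-5))*314 + y(15) = (30*(-3 + sqrt(3 - 5)))*314 + 6 = (30*(-3 + sqrt(-2)))*314 + 6 = (30*(-3 + I*sqrt(2)))*314 + 6 = (-90 + 30*I*sqrt(2))*314 + 6 = (-28260 + 9420*I*sqrt(2)) + 6 = -28254 + 9420*I*sqrt(2)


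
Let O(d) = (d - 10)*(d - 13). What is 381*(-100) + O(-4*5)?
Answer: -37110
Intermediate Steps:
O(d) = (-13 + d)*(-10 + d) (O(d) = (-10 + d)*(-13 + d) = (-13 + d)*(-10 + d))
381*(-100) + O(-4*5) = 381*(-100) + (130 + (-4*5)² - (-92)*5) = -38100 + (130 + (-20)² - 23*(-20)) = -38100 + (130 + 400 + 460) = -38100 + 990 = -37110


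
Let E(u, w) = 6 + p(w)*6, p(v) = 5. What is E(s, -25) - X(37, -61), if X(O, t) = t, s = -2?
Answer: 97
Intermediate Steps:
E(u, w) = 36 (E(u, w) = 6 + 5*6 = 6 + 30 = 36)
E(s, -25) - X(37, -61) = 36 - 1*(-61) = 36 + 61 = 97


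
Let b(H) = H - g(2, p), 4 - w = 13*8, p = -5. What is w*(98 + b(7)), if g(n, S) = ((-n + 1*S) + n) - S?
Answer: -10500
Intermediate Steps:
w = -100 (w = 4 - 13*8 = 4 - 1*104 = 4 - 104 = -100)
g(n, S) = 0 (g(n, S) = ((-n + S) + n) - S = ((S - n) + n) - S = S - S = 0)
b(H) = H (b(H) = H - 1*0 = H + 0 = H)
w*(98 + b(7)) = -100*(98 + 7) = -100*105 = -10500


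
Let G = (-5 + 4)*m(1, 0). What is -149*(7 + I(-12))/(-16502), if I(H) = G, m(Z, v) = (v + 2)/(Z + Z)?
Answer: 447/8251 ≈ 0.054175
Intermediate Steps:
m(Z, v) = (2 + v)/(2*Z) (m(Z, v) = (2 + v)/((2*Z)) = (2 + v)*(1/(2*Z)) = (2 + v)/(2*Z))
G = -1 (G = (-5 + 4)*((½)*(2 + 0)/1) = -2/2 = -1*1 = -1)
I(H) = -1
-149*(7 + I(-12))/(-16502) = -149*(7 - 1)/(-16502) = -149*6*(-1/16502) = -894*(-1/16502) = 447/8251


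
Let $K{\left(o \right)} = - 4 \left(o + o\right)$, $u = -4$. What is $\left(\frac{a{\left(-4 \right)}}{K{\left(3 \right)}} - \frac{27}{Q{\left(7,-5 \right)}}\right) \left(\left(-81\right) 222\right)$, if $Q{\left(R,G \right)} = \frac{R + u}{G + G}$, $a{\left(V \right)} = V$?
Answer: $-1621377$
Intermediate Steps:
$K{\left(o \right)} = - 8 o$ ($K{\left(o \right)} = - 4 \cdot 2 o = - 8 o$)
$Q{\left(R,G \right)} = \frac{-4 + R}{2 G}$ ($Q{\left(R,G \right)} = \frac{R - 4}{G + G} = \frac{-4 + R}{2 G}$)
$\left(\frac{a{\left(-4 \right)}}{K{\left(3 \right)}} - \frac{27}{Q{\left(7,-5 \right)}}\right) \left(\left(-81\right) 222\right) = \left(- \frac{4}{\left(-8\right) 3} - \frac{27}{\frac{1}{2} \frac{1}{-5} \left(-4 + 7\right)}\right) \left(\left(-81\right) 222\right) = \left(- \frac{4}{-24} - \frac{27}{\frac{1}{2} \left(- \frac{1}{5}\right) 3}\right) \left(-17982\right) = \left(\left(-4\right) \left(- \frac{1}{24}\right) - \frac{27}{- \frac{3}{10}}\right) \left(-17982\right) = \left(\frac{1}{6} - -90\right) \left(-17982\right) = \left(\frac{1}{6} + 90\right) \left(-17982\right) = \frac{541}{6} \left(-17982\right) = -1621377$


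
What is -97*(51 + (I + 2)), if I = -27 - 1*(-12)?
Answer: -3686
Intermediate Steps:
I = -15 (I = -27 + 12 = -15)
-97*(51 + (I + 2)) = -97*(51 + (-15 + 2)) = -97*(51 - 13) = -97*38 = -3686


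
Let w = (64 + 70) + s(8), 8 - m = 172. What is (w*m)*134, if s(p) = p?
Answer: -3120592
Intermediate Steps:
m = -164 (m = 8 - 1*172 = 8 - 172 = -164)
w = 142 (w = (64 + 70) + 8 = 134 + 8 = 142)
(w*m)*134 = (142*(-164))*134 = -23288*134 = -3120592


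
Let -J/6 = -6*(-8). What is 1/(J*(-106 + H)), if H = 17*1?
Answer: 1/25632 ≈ 3.9014e-5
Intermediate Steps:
H = 17
J = -288 (J = -(-36)*(-8) = -6*48 = -288)
1/(J*(-106 + H)) = 1/(-288*(-106 + 17)) = 1/(-288*(-89)) = 1/25632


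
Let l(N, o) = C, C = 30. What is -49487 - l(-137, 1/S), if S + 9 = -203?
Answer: -49517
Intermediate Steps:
S = -212 (S = -9 - 203 = -212)
l(N, o) = 30
-49487 - l(-137, 1/S) = -49487 - 1*30 = -49487 - 30 = -49517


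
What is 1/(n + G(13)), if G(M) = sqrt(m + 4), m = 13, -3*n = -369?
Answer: 123/15112 - sqrt(17)/15112 ≈ 0.0078664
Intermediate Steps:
n = 123 (n = -1/3*(-369) = 123)
G(M) = sqrt(17) (G(M) = sqrt(13 + 4) = sqrt(17))
1/(n + G(13)) = 1/(123 + sqrt(17))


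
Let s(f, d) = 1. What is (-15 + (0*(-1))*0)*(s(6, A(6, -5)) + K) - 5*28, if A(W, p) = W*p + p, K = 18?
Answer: -425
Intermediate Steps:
A(W, p) = p + W*p
(-15 + (0*(-1))*0)*(s(6, A(6, -5)) + K) - 5*28 = (-15 + (0*(-1))*0)*(1 + 18) - 5*28 = (-15 + 0*0)*19 - 140 = (-15 + 0)*19 - 140 = -15*19 - 140 = -285 - 140 = -425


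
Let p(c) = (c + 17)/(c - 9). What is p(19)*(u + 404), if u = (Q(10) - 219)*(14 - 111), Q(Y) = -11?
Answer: 408852/5 ≈ 81770.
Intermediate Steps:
p(c) = (17 + c)/(-9 + c)
u = 22310 (u = (-11 - 219)*(14 - 111) = -230*(-97) = 22310)
p(19)*(u + 404) = ((17 + 19)/(-9 + 19))*(22310 + 404) = (36/10)*22714 = ((⅒)*36)*22714 = (18/5)*22714 = 408852/5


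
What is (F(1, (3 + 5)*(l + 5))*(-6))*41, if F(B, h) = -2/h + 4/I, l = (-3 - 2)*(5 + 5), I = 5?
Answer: -1189/6 ≈ -198.17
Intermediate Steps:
l = -50 (l = -5*10 = -50)
F(B, h) = ⅘ - 2/h (F(B, h) = -2/h + 4/5 = -2/h + 4*(⅕) = -2/h + ⅘ = ⅘ - 2/h)
(F(1, (3 + 5)*(l + 5))*(-6))*41 = ((⅘ - 2*1/((-50 + 5)*(3 + 5)))*(-6))*41 = ((⅘ - 2/(8*(-45)))*(-6))*41 = ((⅘ - 2/(-360))*(-6))*41 = ((⅘ - 2*(-1/360))*(-6))*41 = ((⅘ + 1/180)*(-6))*41 = ((29/36)*(-6))*41 = -29/6*41 = -1189/6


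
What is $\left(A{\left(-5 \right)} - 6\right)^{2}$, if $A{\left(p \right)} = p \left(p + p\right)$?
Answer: $1936$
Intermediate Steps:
$A{\left(p \right)} = 2 p^{2}$ ($A{\left(p \right)} = p 2 p = 2 p^{2}$)
$\left(A{\left(-5 \right)} - 6\right)^{2} = \left(2 \left(-5\right)^{2} - 6\right)^{2} = \left(2 \cdot 25 - 6\right)^{2} = \left(50 - 6\right)^{2} = 44^{2} = 1936$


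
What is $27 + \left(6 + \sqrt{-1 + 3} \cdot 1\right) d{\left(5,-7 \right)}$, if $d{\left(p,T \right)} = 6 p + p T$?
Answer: $-3 - 5 \sqrt{2} \approx -10.071$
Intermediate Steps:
$d{\left(p,T \right)} = 6 p + T p$
$27 + \left(6 + \sqrt{-1 + 3} \cdot 1\right) d{\left(5,-7 \right)} = 27 + \left(6 + \sqrt{-1 + 3} \cdot 1\right) 5 \left(6 - 7\right) = 27 + \left(6 + \sqrt{2} \cdot 1\right) 5 \left(-1\right) = 27 + \left(6 + \sqrt{2}\right) \left(-5\right) = 27 - \left(30 + 5 \sqrt{2}\right) = -3 - 5 \sqrt{2}$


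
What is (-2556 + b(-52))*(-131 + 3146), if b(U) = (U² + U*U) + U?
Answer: 8442000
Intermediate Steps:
b(U) = U + 2*U² (b(U) = (U² + U²) + U = 2*U² + U = U + 2*U²)
(-2556 + b(-52))*(-131 + 3146) = (-2556 - 52*(1 + 2*(-52)))*(-131 + 3146) = (-2556 - 52*(1 - 104))*3015 = (-2556 - 52*(-103))*3015 = (-2556 + 5356)*3015 = 2800*3015 = 8442000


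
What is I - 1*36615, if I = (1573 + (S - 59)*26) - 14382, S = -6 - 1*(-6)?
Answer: -50958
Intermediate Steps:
S = 0 (S = -6 + 6 = 0)
I = -14343 (I = (1573 + (0 - 59)*26) - 14382 = (1573 - 59*26) - 14382 = (1573 - 1534) - 14382 = 39 - 14382 = -14343)
I - 1*36615 = -14343 - 1*36615 = -14343 - 36615 = -50958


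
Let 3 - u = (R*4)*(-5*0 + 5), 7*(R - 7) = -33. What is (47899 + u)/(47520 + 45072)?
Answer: 167497/324072 ≈ 0.51685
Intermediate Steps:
R = 16/7 (R = 7 + (⅐)*(-33) = 7 - 33/7 = 16/7 ≈ 2.2857)
u = -299/7 (u = 3 - (16/7)*4*(-5*0 + 5) = 3 - 64*(0 + 5)/7 = 3 - 64*5/7 = 3 - 1*320/7 = 3 - 320/7 = -299/7 ≈ -42.714)
(47899 + u)/(47520 + 45072) = (47899 - 299/7)/(47520 + 45072) = (334994/7)/92592 = (334994/7)*(1/92592) = 167497/324072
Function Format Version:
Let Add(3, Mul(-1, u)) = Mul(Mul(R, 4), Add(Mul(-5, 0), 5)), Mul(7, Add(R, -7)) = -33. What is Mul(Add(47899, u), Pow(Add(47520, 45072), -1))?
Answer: Rational(167497, 324072) ≈ 0.51685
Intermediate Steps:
R = Rational(16, 7) (R = Add(7, Mul(Rational(1, 7), -33)) = Add(7, Rational(-33, 7)) = Rational(16, 7) ≈ 2.2857)
u = Rational(-299, 7) (u = Add(3, Mul(-1, Mul(Mul(Rational(16, 7), 4), Add(Mul(-5, 0), 5)))) = Add(3, Mul(-1, Mul(Rational(64, 7), Add(0, 5)))) = Add(3, Mul(-1, Mul(Rational(64, 7), 5))) = Add(3, Mul(-1, Rational(320, 7))) = Add(3, Rational(-320, 7)) = Rational(-299, 7) ≈ -42.714)
Mul(Add(47899, u), Pow(Add(47520, 45072), -1)) = Mul(Add(47899, Rational(-299, 7)), Pow(Add(47520, 45072), -1)) = Mul(Rational(334994, 7), Pow(92592, -1)) = Mul(Rational(334994, 7), Rational(1, 92592)) = Rational(167497, 324072)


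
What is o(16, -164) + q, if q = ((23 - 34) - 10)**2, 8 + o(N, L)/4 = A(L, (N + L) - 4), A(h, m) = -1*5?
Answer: 389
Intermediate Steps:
A(h, m) = -5
o(N, L) = -52 (o(N, L) = -32 + 4*(-5) = -32 - 20 = -52)
q = 441 (q = (-11 - 10)**2 = (-21)**2 = 441)
o(16, -164) + q = -52 + 441 = 389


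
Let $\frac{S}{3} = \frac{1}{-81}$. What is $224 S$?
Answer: $- \frac{224}{27} \approx -8.2963$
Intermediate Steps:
$S = - \frac{1}{27}$ ($S = \frac{3}{-81} = 3 \left(- \frac{1}{81}\right) = - \frac{1}{27} \approx -0.037037$)
$224 S = 224 \left(- \frac{1}{27}\right) = - \frac{224}{27}$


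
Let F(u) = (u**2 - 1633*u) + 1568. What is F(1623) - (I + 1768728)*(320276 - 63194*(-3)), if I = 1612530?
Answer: -1723961456026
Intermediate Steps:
F(u) = 1568 + u**2 - 1633*u
F(1623) - (I + 1768728)*(320276 - 63194*(-3)) = (1568 + 1623**2 - 1633*1623) - (1612530 + 1768728)*(320276 - 63194*(-3)) = (1568 + 2634129 - 2650359) - 3381258*(320276 + 189582) = -14662 - 3381258*509858 = -14662 - 1*1723961441364 = -14662 - 1723961441364 = -1723961456026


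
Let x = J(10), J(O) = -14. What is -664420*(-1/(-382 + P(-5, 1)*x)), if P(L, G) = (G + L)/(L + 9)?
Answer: -166105/92 ≈ -1805.5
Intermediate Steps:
P(L, G) = (G + L)/(9 + L)
x = -14
-664420*(-1/(-382 + P(-5, 1)*x)) = -664420*(-1/(-382 + ((1 - 5)/(9 - 5))*(-14))) = -664420*(-1/(-382 + (-4/4)*(-14))) = -664420*(-1/(-382 + ((¼)*(-4))*(-14))) = -664420*(-1/(-382 - 1*(-14))) = -664420*(-1/(-382 + 14)) = -664420/((-1*(-368))) = -664420/368 = -664420*1/368 = -166105/92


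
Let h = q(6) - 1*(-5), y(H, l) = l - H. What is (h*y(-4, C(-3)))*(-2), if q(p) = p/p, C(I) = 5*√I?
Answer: -48 - 60*I*√3 ≈ -48.0 - 103.92*I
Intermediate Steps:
q(p) = 1
h = 6 (h = 1 - 1*(-5) = 1 + 5 = 6)
(h*y(-4, C(-3)))*(-2) = (6*(5*√(-3) - 1*(-4)))*(-2) = (6*(5*(I*√3) + 4))*(-2) = (6*(5*I*√3 + 4))*(-2) = (6*(4 + 5*I*√3))*(-2) = (24 + 30*I*√3)*(-2) = -48 - 60*I*√3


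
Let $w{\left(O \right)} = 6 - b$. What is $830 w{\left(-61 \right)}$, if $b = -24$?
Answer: $24900$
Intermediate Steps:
$w{\left(O \right)} = 30$ ($w{\left(O \right)} = 6 - -24 = 6 + 24 = 30$)
$830 w{\left(-61 \right)} = 830 \cdot 30 = 24900$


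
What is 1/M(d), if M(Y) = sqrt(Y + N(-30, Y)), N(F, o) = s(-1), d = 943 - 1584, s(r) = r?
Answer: -I*sqrt(642)/642 ≈ -0.039467*I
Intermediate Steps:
d = -641
N(F, o) = -1
M(Y) = sqrt(-1 + Y) (M(Y) = sqrt(Y - 1) = sqrt(-1 + Y))
1/M(d) = 1/(sqrt(-1 - 641)) = 1/(sqrt(-642)) = 1/(I*sqrt(642)) = -I*sqrt(642)/642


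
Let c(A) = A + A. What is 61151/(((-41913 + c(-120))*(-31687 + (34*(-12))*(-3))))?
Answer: 61151/1284106839 ≈ 4.7621e-5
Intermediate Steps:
c(A) = 2*A
61151/(((-41913 + c(-120))*(-31687 + (34*(-12))*(-3)))) = 61151/(((-41913 + 2*(-120))*(-31687 + (34*(-12))*(-3)))) = 61151/(((-41913 - 240)*(-31687 - 408*(-3)))) = 61151/((-42153*(-31687 + 1224))) = 61151/((-42153*(-30463))) = 61151/1284106839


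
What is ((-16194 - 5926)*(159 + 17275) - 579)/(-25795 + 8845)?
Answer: 385640659/16950 ≈ 22752.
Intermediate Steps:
((-16194 - 5926)*(159 + 17275) - 579)/(-25795 + 8845) = (-22120*17434 - 579)/(-16950) = (-385640080 - 579)*(-1/16950) = -385640659*(-1/16950) = 385640659/16950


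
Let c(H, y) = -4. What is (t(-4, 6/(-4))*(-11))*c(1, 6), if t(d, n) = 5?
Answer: 220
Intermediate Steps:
(t(-4, 6/(-4))*(-11))*c(1, 6) = (5*(-11))*(-4) = -55*(-4) = 220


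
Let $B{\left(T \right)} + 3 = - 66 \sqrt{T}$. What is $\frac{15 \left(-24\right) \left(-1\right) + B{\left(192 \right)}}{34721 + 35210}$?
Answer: $\frac{357}{69931} - \frac{528 \sqrt{3}}{69931} \approx -0.0079725$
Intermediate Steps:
$B{\left(T \right)} = -3 - 66 \sqrt{T}$
$\frac{15 \left(-24\right) \left(-1\right) + B{\left(192 \right)}}{34721 + 35210} = \frac{15 \left(-24\right) \left(-1\right) - \left(3 + 66 \sqrt{192}\right)}{34721 + 35210} = \frac{\left(-360\right) \left(-1\right) - \left(3 + 66 \cdot 8 \sqrt{3}\right)}{69931} = \left(360 - \left(3 + 528 \sqrt{3}\right)\right) \frac{1}{69931} = \left(357 - 528 \sqrt{3}\right) \frac{1}{69931} = \frac{357}{69931} - \frac{528 \sqrt{3}}{69931}$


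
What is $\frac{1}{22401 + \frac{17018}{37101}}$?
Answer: $\frac{37101}{831116519} \approx 4.464 \cdot 10^{-5}$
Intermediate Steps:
$\frac{1}{22401 + \frac{17018}{37101}} = \frac{1}{\frac{831116519}{37101}} = \frac{37101}{831116519}$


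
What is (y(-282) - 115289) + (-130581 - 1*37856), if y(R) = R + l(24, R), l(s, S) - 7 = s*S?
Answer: -290769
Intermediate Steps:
l(s, S) = 7 + S*s (l(s, S) = 7 + s*S = 7 + S*s)
y(R) = 7 + 25*R (y(R) = R + (7 + R*24) = R + (7 + 24*R) = 7 + 25*R)
(y(-282) - 115289) + (-130581 - 1*37856) = ((7 + 25*(-282)) - 115289) + (-130581 - 1*37856) = ((7 - 7050) - 115289) + (-130581 - 37856) = (-7043 - 115289) - 168437 = -122332 - 168437 = -290769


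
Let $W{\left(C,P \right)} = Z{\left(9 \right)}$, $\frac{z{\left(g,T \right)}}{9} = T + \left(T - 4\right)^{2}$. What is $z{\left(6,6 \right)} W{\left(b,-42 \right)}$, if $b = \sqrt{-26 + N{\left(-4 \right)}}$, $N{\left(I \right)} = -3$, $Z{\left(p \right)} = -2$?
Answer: $-180$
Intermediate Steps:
$z{\left(g,T \right)} = 9 T + 9 \left(-4 + T\right)^{2}$ ($z{\left(g,T \right)} = 9 \left(T + \left(T - 4\right)^{2}\right) = 9 \left(T + \left(-4 + T\right)^{2}\right) = 9 T + 9 \left(-4 + T\right)^{2}$)
$b = i \sqrt{29}$ ($b = \sqrt{-26 - 3} = \sqrt{-29} = i \sqrt{29} \approx 5.3852 i$)
$W{\left(C,P \right)} = -2$
$z{\left(6,6 \right)} W{\left(b,-42 \right)} = \left(9 \cdot 6 + 9 \left(-4 + 6\right)^{2}\right) \left(-2\right) = \left(54 + 9 \cdot 2^{2}\right) \left(-2\right) = \left(54 + 9 \cdot 4\right) \left(-2\right) = \left(54 + 36\right) \left(-2\right) = 90 \left(-2\right) = -180$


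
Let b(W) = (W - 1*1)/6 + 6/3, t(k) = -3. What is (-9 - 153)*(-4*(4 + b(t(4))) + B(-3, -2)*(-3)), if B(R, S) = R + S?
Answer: 1026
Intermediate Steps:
b(W) = 11/6 + W/6 (b(W) = (W - 1)*(⅙) + 6*(⅓) = (-1 + W)*(⅙) + 2 = (-⅙ + W/6) + 2 = 11/6 + W/6)
(-9 - 153)*(-4*(4 + b(t(4))) + B(-3, -2)*(-3)) = (-9 - 153)*(-4*(4 + (11/6 + (⅙)*(-3))) + (-3 - 2)*(-3)) = -162*(-4*(4 + (11/6 - ½)) - 5*(-3)) = -162*(-4*(4 + 4/3) + 15) = -162*(-4*16/3 + 15) = -162*(-64/3 + 15) = -162*(-19/3) = 1026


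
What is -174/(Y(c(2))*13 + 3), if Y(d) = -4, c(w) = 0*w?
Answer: 174/49 ≈ 3.5510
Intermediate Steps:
c(w) = 0
-174/(Y(c(2))*13 + 3) = -174/(-4*13 + 3) = -174/(-52 + 3) = -174/(-49) = -174*(-1/49) = 174/49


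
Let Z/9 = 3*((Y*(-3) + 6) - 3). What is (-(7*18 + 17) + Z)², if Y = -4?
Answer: 68644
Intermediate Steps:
Z = 405 (Z = 9*(3*((-4*(-3) + 6) - 3)) = 9*(3*((12 + 6) - 3)) = 9*(3*(18 - 3)) = 9*(3*15) = 9*45 = 405)
(-(7*18 + 17) + Z)² = (-(7*18 + 17) + 405)² = (-(126 + 17) + 405)² = (-1*143 + 405)² = (-143 + 405)² = 262² = 68644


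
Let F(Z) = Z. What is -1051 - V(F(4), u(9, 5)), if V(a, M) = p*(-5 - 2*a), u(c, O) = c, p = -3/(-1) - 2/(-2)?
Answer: -999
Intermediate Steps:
p = 4 (p = -3*(-1) - 2*(-½) = 3 + 1 = 4)
V(a, M) = -20 - 8*a (V(a, M) = 4*(-5 - 2*a) = -20 - 8*a)
-1051 - V(F(4), u(9, 5)) = -1051 - (-20 - 8*4) = -1051 - (-20 - 32) = -1051 - 1*(-52) = -1051 + 52 = -999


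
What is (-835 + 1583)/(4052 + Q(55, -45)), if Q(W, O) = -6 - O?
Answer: 748/4091 ≈ 0.18284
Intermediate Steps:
(-835 + 1583)/(4052 + Q(55, -45)) = (-835 + 1583)/(4052 + (-6 - 1*(-45))) = 748/(4052 + (-6 + 45)) = 748/(4052 + 39) = 748/4091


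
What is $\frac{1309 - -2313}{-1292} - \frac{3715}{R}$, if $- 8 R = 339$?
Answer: $\frac{18585191}{218994} \approx 84.866$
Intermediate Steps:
$R = - \frac{339}{8}$ ($R = \left(- \frac{1}{8}\right) 339 = - \frac{339}{8} \approx -42.375$)
$\frac{1309 - -2313}{-1292} - \frac{3715}{R} = \frac{1309 - -2313}{-1292} - \frac{3715}{- \frac{339}{8}} = \left(1309 + 2313\right) \left(- \frac{1}{1292}\right) - - \frac{29720}{339} = 3622 \left(- \frac{1}{1292}\right) + \frac{29720}{339} = - \frac{1811}{646} + \frac{29720}{339} = \frac{18585191}{218994}$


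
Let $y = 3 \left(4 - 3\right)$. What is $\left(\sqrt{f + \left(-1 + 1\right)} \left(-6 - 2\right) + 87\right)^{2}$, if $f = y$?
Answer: $7761 - 1392 \sqrt{3} \approx 5350.0$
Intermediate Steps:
$y = 3$ ($y = 3 \cdot 1 = 3$)
$f = 3$
$\left(\sqrt{f + \left(-1 + 1\right)} \left(-6 - 2\right) + 87\right)^{2} = \left(\sqrt{3 + \left(-1 + 1\right)} \left(-6 - 2\right) + 87\right)^{2} = \left(\sqrt{3 + 0} \left(-8\right) + 87\right)^{2} = \left(\sqrt{3} \left(-8\right) + 87\right)^{2} = \left(- 8 \sqrt{3} + 87\right)^{2} = \left(87 - 8 \sqrt{3}\right)^{2}$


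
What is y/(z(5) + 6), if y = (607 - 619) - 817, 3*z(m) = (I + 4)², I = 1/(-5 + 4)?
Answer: -829/9 ≈ -92.111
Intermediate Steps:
I = -1 (I = 1/(-1) = -1)
z(m) = 3 (z(m) = (-1 + 4)²/3 = (⅓)*3² = (⅓)*9 = 3)
y = -829 (y = -12 - 817 = -829)
y/(z(5) + 6) = -829/(3 + 6) = -829/9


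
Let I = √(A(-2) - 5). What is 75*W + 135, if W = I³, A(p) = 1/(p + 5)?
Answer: 135 - 350*I*√42/3 ≈ 135.0 - 756.09*I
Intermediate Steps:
A(p) = 1/(5 + p)
I = I*√42/3 (I = √(1/(5 - 2) - 5) = √(1/3 - 5) = √(⅓ - 5) = √(-14/3) = I*√42/3 ≈ 2.1602*I)
W = -14*I*√42/9 (W = (I*√42/3)³ = -14*I*√42/9 ≈ -10.081*I)
75*W + 135 = 75*(-14*I*√42/9) + 135 = -350*I*√42/3 + 135 = 135 - 350*I*√42/3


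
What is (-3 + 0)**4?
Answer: 81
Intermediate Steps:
(-3 + 0)**4 = (-3)**4 = 81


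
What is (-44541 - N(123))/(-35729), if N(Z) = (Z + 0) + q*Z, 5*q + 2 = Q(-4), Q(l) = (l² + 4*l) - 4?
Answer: 222582/178645 ≈ 1.2459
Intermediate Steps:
Q(l) = -4 + l² + 4*l
q = -6/5 (q = -⅖ + (-4 + (-4)² + 4*(-4))/5 = -⅖ + (-4 + 16 - 16)/5 = -⅖ + (⅕)*(-4) = -⅖ - ⅘ = -6/5 ≈ -1.2000)
N(Z) = -Z/5 (N(Z) = (Z + 0) - 6*Z/5 = Z - 6*Z/5 = -Z/5)
(-44541 - N(123))/(-35729) = (-44541 - (-1)*123/5)/(-35729) = (-44541 - 1*(-123/5))*(-1/35729) = (-44541 + 123/5)*(-1/35729) = -222582/5*(-1/35729) = 222582/178645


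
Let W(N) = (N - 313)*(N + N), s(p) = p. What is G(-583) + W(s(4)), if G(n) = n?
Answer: -3055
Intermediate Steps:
W(N) = 2*N*(-313 + N) (W(N) = (-313 + N)*(2*N) = 2*N*(-313 + N))
G(-583) + W(s(4)) = -583 + 2*4*(-313 + 4) = -583 + 2*4*(-309) = -583 - 2472 = -3055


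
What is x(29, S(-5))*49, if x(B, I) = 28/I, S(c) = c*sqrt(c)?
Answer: 1372*I*sqrt(5)/25 ≈ 122.72*I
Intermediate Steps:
S(c) = c**(3/2)
x(29, S(-5))*49 = (28/((-5)**(3/2)))*49 = (28/((-5*I*sqrt(5))))*49 = (28*(I*sqrt(5)/25))*49 = (28*I*sqrt(5)/25)*49 = 1372*I*sqrt(5)/25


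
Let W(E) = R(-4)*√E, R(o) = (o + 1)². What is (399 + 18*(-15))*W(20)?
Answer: 2322*√5 ≈ 5192.1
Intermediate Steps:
R(o) = (1 + o)²
W(E) = 9*√E (W(E) = (1 - 4)²*√E = (-3)²*√E = 9*√E)
(399 + 18*(-15))*W(20) = (399 + 18*(-15))*(9*√20) = (399 - 270)*(9*(2*√5)) = 129*(18*√5) = 2322*√5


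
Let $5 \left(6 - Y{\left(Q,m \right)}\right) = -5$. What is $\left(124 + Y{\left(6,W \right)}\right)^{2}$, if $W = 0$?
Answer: $17161$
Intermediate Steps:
$Y{\left(Q,m \right)} = 7$ ($Y{\left(Q,m \right)} = 6 - -1 = 6 + 1 = 7$)
$\left(124 + Y{\left(6,W \right)}\right)^{2} = \left(124 + 7\right)^{2} = 131^{2} = 17161$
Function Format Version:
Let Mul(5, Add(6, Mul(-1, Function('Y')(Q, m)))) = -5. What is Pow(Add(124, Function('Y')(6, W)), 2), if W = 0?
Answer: 17161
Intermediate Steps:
Function('Y')(Q, m) = 7 (Function('Y')(Q, m) = Add(6, Mul(Rational(-1, 5), -5)) = Add(6, 1) = 7)
Pow(Add(124, Function('Y')(6, W)), 2) = Pow(Add(124, 7), 2) = Pow(131, 2) = 17161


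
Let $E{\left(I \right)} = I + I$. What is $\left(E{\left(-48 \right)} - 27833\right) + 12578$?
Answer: $-15351$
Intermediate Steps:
$E{\left(I \right)} = 2 I$
$\left(E{\left(-48 \right)} - 27833\right) + 12578 = \left(2 \left(-48\right) - 27833\right) + 12578 = \left(-96 - 27833\right) + 12578 = -27929 + 12578 = -15351$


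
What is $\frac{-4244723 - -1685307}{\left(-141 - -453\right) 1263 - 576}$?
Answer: $- \frac{319927}{49185} \approx -6.5046$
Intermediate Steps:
$\frac{-4244723 - -1685307}{\left(-141 - -453\right) 1263 - 576} = \frac{-4244723 + 1685307}{\left(-141 + 453\right) 1263 - 576} = - \frac{2559416}{312 \cdot 1263 - 576} = - \frac{2559416}{394056 - 576} = - \frac{2559416}{393480} = \left(-2559416\right) \frac{1}{393480} = - \frac{319927}{49185}$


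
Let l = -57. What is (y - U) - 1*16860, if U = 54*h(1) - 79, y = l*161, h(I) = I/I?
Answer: -26012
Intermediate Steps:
h(I) = 1
y = -9177 (y = -57*161 = -9177)
U = -25 (U = 54*1 - 79 = 54 - 79 = -25)
(y - U) - 1*16860 = (-9177 - 1*(-25)) - 1*16860 = (-9177 + 25) - 16860 = -9152 - 16860 = -26012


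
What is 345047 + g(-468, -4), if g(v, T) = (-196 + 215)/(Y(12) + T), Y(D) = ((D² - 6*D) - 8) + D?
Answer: 24843403/72 ≈ 3.4505e+5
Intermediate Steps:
Y(D) = -8 + D² - 5*D (Y(D) = (-8 + D² - 6*D) + D = -8 + D² - 5*D)
g(v, T) = 19/(76 + T) (g(v, T) = (-196 + 215)/((-8 + 12² - 5*12) + T) = 19/((-8 + 144 - 60) + T) = 19/(76 + T))
345047 + g(-468, -4) = 345047 + 19/(76 - 4) = 345047 + 19/72 = 24843403/72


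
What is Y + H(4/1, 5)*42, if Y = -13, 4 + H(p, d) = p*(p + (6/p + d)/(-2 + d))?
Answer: 855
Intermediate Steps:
H(p, d) = -4 + p*(p + (d + 6/p)/(-2 + d)) (H(p, d) = -4 + p*(p + (6/p + d)/(-2 + d)) = -4 + p*(p + (d + 6/p)/(-2 + d)))
Y + H(4/1, 5)*42 = -13 + ((14 - 4*5 - 2*(4/1)² + 5*(4/1) + 5*(4/1)²)/(-2 + 5))*42 = -13 + ((14 - 20 - 2*(4*1)² + 5*(4*1) + 5*(4*1)²)/3)*42 = -13 + ((14 - 20 - 2*4² + 5*4 + 5*4²)/3)*42 = -13 + ((14 - 20 - 2*16 + 20 + 5*16)/3)*42 = -13 + ((14 - 20 - 32 + 20 + 80)/3)*42 = -13 + ((⅓)*62)*42 = -13 + (62/3)*42 = -13 + 868 = 855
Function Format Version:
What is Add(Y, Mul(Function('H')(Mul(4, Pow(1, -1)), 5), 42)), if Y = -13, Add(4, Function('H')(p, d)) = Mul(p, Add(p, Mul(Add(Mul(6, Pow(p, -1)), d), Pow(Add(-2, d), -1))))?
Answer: 855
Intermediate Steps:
Function('H')(p, d) = Add(-4, Mul(p, Add(p, Mul(Pow(Add(-2, d), -1), Add(d, Mul(6, Pow(p, -1))))))) (Function('H')(p, d) = Add(-4, Mul(p, Add(p, Mul(Add(Mul(6, Pow(p, -1)), d), Pow(Add(-2, d), -1))))) = Add(-4, Mul(p, Add(p, Mul(Add(d, Mul(6, Pow(p, -1))), Pow(Add(-2, d), -1))))) = Add(-4, Mul(p, Add(p, Mul(Pow(Add(-2, d), -1), Add(d, Mul(6, Pow(p, -1))))))))
Add(Y, Mul(Function('H')(Mul(4, Pow(1, -1)), 5), 42)) = Add(-13, Mul(Mul(Pow(Add(-2, 5), -1), Add(14, Mul(-4, 5), Mul(-2, Pow(Mul(4, Pow(1, -1)), 2)), Mul(5, Mul(4, Pow(1, -1))), Mul(5, Pow(Mul(4, Pow(1, -1)), 2)))), 42)) = Add(-13, Mul(Mul(Pow(3, -1), Add(14, -20, Mul(-2, Pow(Mul(4, 1), 2)), Mul(5, Mul(4, 1)), Mul(5, Pow(Mul(4, 1), 2)))), 42)) = Add(-13, Mul(Mul(Rational(1, 3), Add(14, -20, Mul(-2, Pow(4, 2)), Mul(5, 4), Mul(5, Pow(4, 2)))), 42)) = Add(-13, Mul(Mul(Rational(1, 3), Add(14, -20, Mul(-2, 16), 20, Mul(5, 16))), 42)) = Add(-13, Mul(Mul(Rational(1, 3), Add(14, -20, -32, 20, 80)), 42)) = Add(-13, Mul(Mul(Rational(1, 3), 62), 42)) = Add(-13, Mul(Rational(62, 3), 42)) = Add(-13, 868) = 855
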